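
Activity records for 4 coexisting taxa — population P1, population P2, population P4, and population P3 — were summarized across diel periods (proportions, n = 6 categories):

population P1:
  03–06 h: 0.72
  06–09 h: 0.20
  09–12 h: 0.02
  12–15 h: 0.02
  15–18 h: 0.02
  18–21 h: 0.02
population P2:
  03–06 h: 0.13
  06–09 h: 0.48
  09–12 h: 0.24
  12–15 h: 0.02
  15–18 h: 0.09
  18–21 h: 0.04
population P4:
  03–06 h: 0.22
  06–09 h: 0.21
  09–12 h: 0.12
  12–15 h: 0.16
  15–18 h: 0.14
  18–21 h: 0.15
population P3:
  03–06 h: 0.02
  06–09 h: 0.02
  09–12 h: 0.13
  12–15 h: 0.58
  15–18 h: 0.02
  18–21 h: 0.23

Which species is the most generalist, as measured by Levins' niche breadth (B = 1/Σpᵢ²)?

Σp_P1ᵢ² = 0.72² + 0.20² + 0.02² + 0.02² + 0.02² + 0.02² = 0.5184 + 0.0400 + 0.0004 + 0.0004 + 0.0004 + 0.0004 = 0.5600
B_P1 = 1 / 0.5600 = 1.7857
Σp_P2ᵢ² = 0.13² + 0.48² + 0.24² + 0.02² + 0.09² + 0.04² = 0.0169 + 0.2304 + 0.0576 + 0.0004 + 0.0081 + 0.0016 = 0.3150
B_P2 = 1 / 0.3150 = 3.1746
Σp_P4ᵢ² = 0.22² + 0.21² + 0.12² + 0.16² + 0.14² + 0.15² = 0.0484 + 0.0441 + 0.0144 + 0.0256 + 0.0196 + 0.0225 = 0.1746
B_P4 = 1 / 0.1746 = 5.7274
Σp_P3ᵢ² = 0.02² + 0.02² + 0.13² + 0.58² + 0.02² + 0.23² = 0.0004 + 0.0004 + 0.0169 + 0.3364 + 0.0004 + 0.0529 = 0.4074
B_P3 = 1 / 0.4074 = 2.4546
Highest B → broadest niche (most generalist): population P4 (B = 5.73).

population P4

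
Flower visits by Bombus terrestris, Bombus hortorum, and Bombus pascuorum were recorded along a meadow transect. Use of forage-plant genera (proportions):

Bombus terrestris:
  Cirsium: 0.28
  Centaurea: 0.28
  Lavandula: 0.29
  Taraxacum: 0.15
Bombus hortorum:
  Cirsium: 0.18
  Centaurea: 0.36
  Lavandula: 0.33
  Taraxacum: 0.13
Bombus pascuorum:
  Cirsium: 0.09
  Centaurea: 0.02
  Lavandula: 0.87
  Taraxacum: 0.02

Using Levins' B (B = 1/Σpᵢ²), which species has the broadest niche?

Bombus terrestris

Σp_terrᵢ² = 0.28² + 0.28² + 0.29² + 0.15² = 0.0784 + 0.0784 + 0.0841 + 0.0225 = 0.2634
B_terr = 1 / 0.2634 = 3.7965
Σp_hortᵢ² = 0.18² + 0.36² + 0.33² + 0.13² = 0.0324 + 0.1296 + 0.1089 + 0.0169 = 0.2878
B_hort = 1 / 0.2878 = 3.4746
Σp_pascᵢ² = 0.09² + 0.02² + 0.87² + 0.02² = 0.0081 + 0.0004 + 0.7569 + 0.0004 = 0.7658
B_pasc = 1 / 0.7658 = 1.3058
Highest B → broadest niche (most generalist): Bombus terrestris (B = 3.80).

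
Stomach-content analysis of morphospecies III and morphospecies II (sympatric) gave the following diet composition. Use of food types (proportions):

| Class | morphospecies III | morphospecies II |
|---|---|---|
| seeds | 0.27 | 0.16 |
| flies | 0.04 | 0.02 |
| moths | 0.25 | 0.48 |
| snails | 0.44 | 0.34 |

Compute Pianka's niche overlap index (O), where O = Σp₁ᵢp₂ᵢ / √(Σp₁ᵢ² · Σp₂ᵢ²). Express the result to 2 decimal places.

Σ p₁ᵢp₂ᵢ = 0.0432 + 0.0008 + 0.1200 + 0.1496 = 0.3136
Σp_1ᵢ² = 0.27² + 0.04² + 0.25² + 0.44² = 0.0729 + 0.0016 + 0.0625 + 0.1936 = 0.3306
Σp_2ᵢ² = 0.16² + 0.02² + 0.48² + 0.34² = 0.0256 + 0.0004 + 0.2304 + 0.1156 = 0.3720
O = 0.3136 / √(0.3306 × 0.3720) = 0.3136 / 0.35069 = 0.8942

0.89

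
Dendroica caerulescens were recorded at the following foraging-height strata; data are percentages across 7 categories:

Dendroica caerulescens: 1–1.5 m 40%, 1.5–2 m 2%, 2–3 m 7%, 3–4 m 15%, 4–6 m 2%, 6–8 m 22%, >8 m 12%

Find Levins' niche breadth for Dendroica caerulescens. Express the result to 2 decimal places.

Convert percentages to proportions (divide by 100).
Σpᵢ² = 0.40² + 0.02² + 0.07² + 0.15² + 0.02² + 0.22² + 0.12² = 0.1600 + 0.0004 + 0.0049 + 0.0225 + 0.0004 + 0.0484 + 0.0144 = 0.2510
B = 1 / 0.2510 = 3.9841

3.98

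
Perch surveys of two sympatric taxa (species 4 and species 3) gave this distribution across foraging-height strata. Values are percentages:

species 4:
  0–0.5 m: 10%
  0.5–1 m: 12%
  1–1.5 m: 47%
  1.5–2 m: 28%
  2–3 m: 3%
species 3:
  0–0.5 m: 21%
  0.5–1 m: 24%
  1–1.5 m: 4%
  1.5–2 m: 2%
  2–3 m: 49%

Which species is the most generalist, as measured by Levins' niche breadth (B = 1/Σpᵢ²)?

Convert percentages to proportions (divide by 100).
Σp_4ᵢ² = 0.10² + 0.12² + 0.47² + 0.28² + 0.03² = 0.0100 + 0.0144 + 0.2209 + 0.0784 + 0.0009 = 0.3246
B_4 = 1 / 0.3246 = 3.0807
Σp_3ᵢ² = 0.21² + 0.24² + 0.04² + 0.02² + 0.49² = 0.0441 + 0.0576 + 0.0016 + 0.0004 + 0.2401 = 0.3438
B_3 = 1 / 0.3438 = 2.9087
Highest B → broadest niche (most generalist): species 4 (B = 3.08).

species 4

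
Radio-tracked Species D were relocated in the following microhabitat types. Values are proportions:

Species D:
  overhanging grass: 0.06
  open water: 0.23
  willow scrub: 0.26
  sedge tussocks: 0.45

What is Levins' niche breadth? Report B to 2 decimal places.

3.06

Σpᵢ² = 0.06² + 0.23² + 0.26² + 0.45² = 0.0036 + 0.0529 + 0.0676 + 0.2025 = 0.3266
B = 1 / 0.3266 = 3.0618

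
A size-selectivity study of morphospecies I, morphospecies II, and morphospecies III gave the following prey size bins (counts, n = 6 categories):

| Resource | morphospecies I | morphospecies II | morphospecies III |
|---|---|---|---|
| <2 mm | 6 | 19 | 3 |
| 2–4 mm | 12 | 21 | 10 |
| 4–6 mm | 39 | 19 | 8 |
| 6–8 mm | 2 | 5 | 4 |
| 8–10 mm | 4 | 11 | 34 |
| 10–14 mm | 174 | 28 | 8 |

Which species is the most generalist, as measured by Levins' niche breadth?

morphospecies II

Proportions for morphospecies I (n=237): 6/237=0.0253, 12/237=0.0506, 39/237=0.1646, 2/237=0.0084, 4/237=0.0169, 174/237=0.7342
Proportions for morphospecies II (n=103): 19/103=0.1845, 21/103=0.2039, 19/103=0.1845, 5/103=0.0485, 11/103=0.1068, 28/103=0.2718
Proportions for morphospecies III (n=67): 3/67=0.0448, 10/67=0.1493, 8/67=0.1194, 4/67=0.0597, 34/67=0.5075, 8/67=0.1194
Σp_Iᵢ² = 0.0253² + 0.0506² + 0.1646² + 0.0084² + 0.0169² + 0.7342² = 0.000640 + 0.002560 + 0.027093 + 0.000071 + 0.000286 + 0.539050 = 0.569700
B_I = 1 / 0.569700 = 1.7553
Σp_IIᵢ² = 0.1845² + 0.2039² + 0.1845² + 0.0485² + 0.1068² + 0.2718² = 0.034040 + 0.041575 + 0.034040 + 0.002352 + 0.011406 + 0.073875 = 0.197288
B_II = 1 / 0.197288 = 5.0687
Σp_IIIᵢ² = 0.0448² + 0.1493² + 0.1194² + 0.0597² + 0.5075² + 0.1194² = 0.002007 + 0.022290 + 0.014256 + 0.003564 + 0.257556 + 0.014256 = 0.313929
B_III = 1 / 0.313929 = 3.1854
Highest B → broadest niche (most generalist): morphospecies II (B = 5.07).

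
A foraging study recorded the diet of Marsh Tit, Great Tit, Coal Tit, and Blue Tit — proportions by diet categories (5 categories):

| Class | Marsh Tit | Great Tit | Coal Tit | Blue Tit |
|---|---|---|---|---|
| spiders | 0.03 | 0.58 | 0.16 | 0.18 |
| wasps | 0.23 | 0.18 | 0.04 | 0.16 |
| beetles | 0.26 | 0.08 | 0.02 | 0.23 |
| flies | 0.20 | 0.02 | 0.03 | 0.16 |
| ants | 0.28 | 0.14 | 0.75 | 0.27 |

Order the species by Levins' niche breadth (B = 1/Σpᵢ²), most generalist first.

Blue Tit > Marsh Tit > Great Tit > Coal Tit

Σp_Marsᵢ² = 0.03² + 0.23² + 0.26² + 0.20² + 0.28² = 0.0009 + 0.0529 + 0.0676 + 0.0400 + 0.0784 = 0.2398
B_Mars = 1 / 0.2398 = 4.1701
Σp_Greaᵢ² = 0.58² + 0.18² + 0.08² + 0.02² + 0.14² = 0.3364 + 0.0324 + 0.0064 + 0.0004 + 0.0196 = 0.3952
B_Grea = 1 / 0.3952 = 2.5304
Σp_Coalᵢ² = 0.16² + 0.04² + 0.02² + 0.03² + 0.75² = 0.0256 + 0.0016 + 0.0004 + 0.0009 + 0.5625 = 0.5910
B_Coal = 1 / 0.5910 = 1.6920
Σp_Blueᵢ² = 0.18² + 0.16² + 0.23² + 0.16² + 0.27² = 0.0324 + 0.0256 + 0.0529 + 0.0256 + 0.0729 = 0.2094
B_Blue = 1 / 0.2094 = 4.7755
Ranking by B (broadest → narrowest): Blue Tit (4.78) > Marsh Tit (4.17) > Great Tit (2.53) > Coal Tit (1.69)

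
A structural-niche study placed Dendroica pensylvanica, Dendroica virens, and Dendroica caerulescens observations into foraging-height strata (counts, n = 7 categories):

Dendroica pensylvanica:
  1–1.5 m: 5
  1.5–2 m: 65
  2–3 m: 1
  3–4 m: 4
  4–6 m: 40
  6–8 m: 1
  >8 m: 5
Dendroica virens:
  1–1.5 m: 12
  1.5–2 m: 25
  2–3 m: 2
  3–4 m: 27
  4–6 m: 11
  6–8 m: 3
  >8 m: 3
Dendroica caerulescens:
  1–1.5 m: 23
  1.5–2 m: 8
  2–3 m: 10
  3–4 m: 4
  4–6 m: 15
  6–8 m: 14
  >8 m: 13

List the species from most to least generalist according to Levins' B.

Proportions for Dendroica pensylvanica (n=121): 5/121=0.0413, 65/121=0.5372, 1/121=0.0083, 4/121=0.0331, 40/121=0.3306, 1/121=0.0083, 5/121=0.0413
Proportions for Dendroica virens (n=83): 12/83=0.1446, 25/83=0.3012, 2/83=0.0241, 27/83=0.3253, 11/83=0.1325, 3/83=0.0361, 3/83=0.0361
Proportions for Dendroica caerulescens (n=87): 23/87=0.2644, 8/87=0.0920, 10/87=0.1149, 4/87=0.0460, 15/87=0.1724, 14/87=0.1609, 13/87=0.1494
Σp_pensᵢ² = 0.0413² + 0.5372² + 0.0083² + 0.0331² + 0.3306² + 0.0083² + 0.0413² = 0.001706 + 0.288584 + 0.000069 + 0.001096 + 0.109296 + 0.000069 + 0.001706 = 0.402526
B_pens = 1 / 0.402526 = 2.4843
Σp_vireᵢ² = 0.1446² + 0.3012² + 0.0241² + 0.3253² + 0.1325² + 0.0361² + 0.0361² = 0.020909 + 0.090721 + 0.000581 + 0.105820 + 0.017556 + 0.001303 + 0.001303 = 0.238193
B_vire = 1 / 0.238193 = 4.1983
Σp_caerᵢ² = 0.2644² + 0.0920² + 0.1149² + 0.0460² + 0.1724² + 0.1609² + 0.1494² = 0.069907 + 0.008464 + 0.013202 + 0.002116 + 0.029722 + 0.025889 + 0.022320 = 0.171620
B_caer = 1 / 0.171620 = 5.8268
Ranking by B (broadest → narrowest): Dendroica caerulescens (5.83) > Dendroica virens (4.20) > Dendroica pensylvanica (2.48)

Dendroica caerulescens > Dendroica virens > Dendroica pensylvanica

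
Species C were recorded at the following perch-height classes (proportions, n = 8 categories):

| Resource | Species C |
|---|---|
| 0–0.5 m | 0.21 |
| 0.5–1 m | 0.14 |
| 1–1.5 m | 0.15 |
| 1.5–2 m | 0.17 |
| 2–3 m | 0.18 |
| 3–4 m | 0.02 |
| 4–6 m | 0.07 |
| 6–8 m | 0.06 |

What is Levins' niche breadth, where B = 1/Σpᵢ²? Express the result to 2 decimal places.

Σpᵢ² = 0.21² + 0.14² + 0.15² + 0.17² + 0.18² + 0.02² + 0.07² + 0.06² = 0.0441 + 0.0196 + 0.0225 + 0.0289 + 0.0324 + 0.0004 + 0.0049 + 0.0036 = 0.1564
B = 1 / 0.1564 = 6.3939

6.39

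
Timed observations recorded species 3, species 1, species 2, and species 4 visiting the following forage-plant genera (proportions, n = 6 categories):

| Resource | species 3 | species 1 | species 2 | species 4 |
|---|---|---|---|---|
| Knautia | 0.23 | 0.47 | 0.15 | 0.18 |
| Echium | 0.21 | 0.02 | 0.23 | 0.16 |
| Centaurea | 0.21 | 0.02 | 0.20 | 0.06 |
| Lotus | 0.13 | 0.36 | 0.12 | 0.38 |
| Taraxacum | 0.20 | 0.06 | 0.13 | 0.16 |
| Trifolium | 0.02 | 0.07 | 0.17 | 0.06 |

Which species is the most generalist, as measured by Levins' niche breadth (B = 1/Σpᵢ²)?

Σp_3ᵢ² = 0.23² + 0.21² + 0.21² + 0.13² + 0.20² + 0.02² = 0.0529 + 0.0441 + 0.0441 + 0.0169 + 0.0400 + 0.0004 = 0.1984
B_3 = 1 / 0.1984 = 5.0403
Σp_1ᵢ² = 0.47² + 0.02² + 0.02² + 0.36² + 0.06² + 0.07² = 0.2209 + 0.0004 + 0.0004 + 0.1296 + 0.0036 + 0.0049 = 0.3598
B_1 = 1 / 0.3598 = 2.7793
Σp_2ᵢ² = 0.15² + 0.23² + 0.20² + 0.12² + 0.13² + 0.17² = 0.0225 + 0.0529 + 0.0400 + 0.0144 + 0.0169 + 0.0289 = 0.1756
B_2 = 1 / 0.1756 = 5.6948
Σp_4ᵢ² = 0.18² + 0.16² + 0.06² + 0.38² + 0.16² + 0.06² = 0.0324 + 0.0256 + 0.0036 + 0.1444 + 0.0256 + 0.0036 = 0.2352
B_4 = 1 / 0.2352 = 4.2517
Highest B → broadest niche (most generalist): species 2 (B = 5.69).

species 2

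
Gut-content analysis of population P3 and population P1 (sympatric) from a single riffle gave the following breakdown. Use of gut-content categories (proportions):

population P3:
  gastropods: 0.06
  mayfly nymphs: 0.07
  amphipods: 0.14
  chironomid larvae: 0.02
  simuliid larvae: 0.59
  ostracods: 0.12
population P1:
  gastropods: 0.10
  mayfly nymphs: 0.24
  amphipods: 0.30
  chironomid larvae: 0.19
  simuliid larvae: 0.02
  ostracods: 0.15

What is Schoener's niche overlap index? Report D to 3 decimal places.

0.430

Σ|p₁ᵢ − p₂ᵢ| = 0.04 + 0.17 + 0.16 + 0.17 + 0.57 + 0.03 = 1.14
D = 1 − ½ × 1.14 = 1 − 0.570 = 0.43000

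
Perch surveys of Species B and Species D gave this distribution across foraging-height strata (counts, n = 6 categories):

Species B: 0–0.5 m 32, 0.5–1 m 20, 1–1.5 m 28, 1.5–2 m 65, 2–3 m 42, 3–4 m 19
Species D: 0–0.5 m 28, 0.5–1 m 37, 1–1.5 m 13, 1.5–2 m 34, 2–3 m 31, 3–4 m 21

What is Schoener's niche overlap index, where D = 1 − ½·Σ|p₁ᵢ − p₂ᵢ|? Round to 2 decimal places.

Proportions for Species B (n=206): 32/206=0.1553, 20/206=0.0971, 28/206=0.1359, 65/206=0.3155, 42/206=0.2039, 19/206=0.0922
Proportions for Species D (n=164): 28/164=0.1707, 37/164=0.2256, 13/164=0.0793, 34/164=0.2073, 31/164=0.1890, 21/164=0.1280
Σ|p₁ᵢ − p₂ᵢ| = 0.0154 + 0.1285 + 0.0566 + 0.1082 + 0.0149 + 0.0358 = 0.3594
D = 1 − ½ × 0.3594 = 1 − 0.17970 = 0.82030

0.82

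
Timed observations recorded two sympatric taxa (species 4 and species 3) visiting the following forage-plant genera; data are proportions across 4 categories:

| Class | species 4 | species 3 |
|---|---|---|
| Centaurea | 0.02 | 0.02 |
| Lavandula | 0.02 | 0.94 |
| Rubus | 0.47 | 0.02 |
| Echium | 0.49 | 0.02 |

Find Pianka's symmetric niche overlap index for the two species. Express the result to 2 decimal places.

0.06

Σ p₁ᵢp₂ᵢ = 0.0004 + 0.0188 + 0.0094 + 0.0098 = 0.0384
Σp_1ᵢ² = 0.02² + 0.02² + 0.47² + 0.49² = 0.0004 + 0.0004 + 0.2209 + 0.2401 = 0.4618
Σp_2ᵢ² = 0.02² + 0.94² + 0.02² + 0.02² = 0.0004 + 0.8836 + 0.0004 + 0.0004 = 0.8848
O = 0.0384 / √(0.4618 × 0.8848) = 0.0384 / 0.63922 = 0.0601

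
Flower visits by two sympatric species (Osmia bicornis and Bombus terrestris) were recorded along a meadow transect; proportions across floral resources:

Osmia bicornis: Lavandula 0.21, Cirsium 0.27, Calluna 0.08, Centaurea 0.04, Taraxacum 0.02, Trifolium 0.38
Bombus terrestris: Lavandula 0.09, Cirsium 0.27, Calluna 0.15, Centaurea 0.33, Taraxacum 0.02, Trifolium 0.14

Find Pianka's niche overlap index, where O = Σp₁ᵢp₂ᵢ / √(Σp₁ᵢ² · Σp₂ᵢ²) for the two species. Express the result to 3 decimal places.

0.681

Σ p₁ᵢp₂ᵢ = 0.0189 + 0.0729 + 0.0120 + 0.0132 + 0.0004 + 0.0532 = 0.1706
Σp_1ᵢ² = 0.21² + 0.27² + 0.08² + 0.04² + 0.02² + 0.38² = 0.0441 + 0.0729 + 0.0064 + 0.0016 + 0.0004 + 0.1444 = 0.2698
Σp_2ᵢ² = 0.09² + 0.27² + 0.15² + 0.33² + 0.02² + 0.14² = 0.0081 + 0.0729 + 0.0225 + 0.1089 + 0.0004 + 0.0196 = 0.2324
O = 0.1706 / √(0.2698 × 0.2324) = 0.1706 / 0.250403 = 0.68130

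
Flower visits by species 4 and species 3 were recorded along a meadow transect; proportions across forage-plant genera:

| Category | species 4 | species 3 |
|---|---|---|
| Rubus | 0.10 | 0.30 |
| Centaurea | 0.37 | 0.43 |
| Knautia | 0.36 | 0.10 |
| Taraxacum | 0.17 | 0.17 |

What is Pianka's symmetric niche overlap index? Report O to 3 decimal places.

Σ p₁ᵢp₂ᵢ = 0.0300 + 0.1591 + 0.0360 + 0.0289 = 0.2540
Σp_1ᵢ² = 0.10² + 0.37² + 0.36² + 0.17² = 0.0100 + 0.1369 + 0.1296 + 0.0289 = 0.3054
Σp_2ᵢ² = 0.30² + 0.43² + 0.10² + 0.17² = 0.0900 + 0.1849 + 0.0100 + 0.0289 = 0.3138
O = 0.2540 / √(0.3054 × 0.3138) = 0.2540 / 0.309572 = 0.82049

0.820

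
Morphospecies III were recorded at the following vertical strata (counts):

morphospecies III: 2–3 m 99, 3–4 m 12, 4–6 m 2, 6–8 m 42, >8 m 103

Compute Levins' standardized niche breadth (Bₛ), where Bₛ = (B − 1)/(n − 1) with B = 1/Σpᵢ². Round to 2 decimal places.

0.50

Proportions for morphospecies III (n=258): 99/258=0.3837, 12/258=0.0465, 2/258=0.0078, 42/258=0.1628, 103/258=0.3992
Σpᵢ² = 0.3837² + 0.0465² + 0.0078² + 0.1628² + 0.3992² = 0.147226 + 0.002162 + 0.000061 + 0.026504 + 0.159361 = 0.335314
B = 1 / 0.335314 = 2.9823
Bₛ = (B − 1)/(n − 1) = (2.9823 − 1)/(5 − 1) = 1.9823/4 = 0.4956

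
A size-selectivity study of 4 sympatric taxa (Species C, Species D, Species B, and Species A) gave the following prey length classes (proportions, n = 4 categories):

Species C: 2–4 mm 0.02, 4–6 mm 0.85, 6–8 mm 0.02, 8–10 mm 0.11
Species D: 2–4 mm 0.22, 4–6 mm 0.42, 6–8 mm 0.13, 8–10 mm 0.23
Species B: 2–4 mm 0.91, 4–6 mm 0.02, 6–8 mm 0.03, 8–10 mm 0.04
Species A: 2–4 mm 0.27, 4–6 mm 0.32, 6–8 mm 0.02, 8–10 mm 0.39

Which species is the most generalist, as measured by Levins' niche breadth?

Species D

Σp_Cᵢ² = 0.02² + 0.85² + 0.02² + 0.11² = 0.0004 + 0.7225 + 0.0004 + 0.0121 = 0.7354
B_C = 1 / 0.7354 = 1.3598
Σp_Dᵢ² = 0.22² + 0.42² + 0.13² + 0.23² = 0.0484 + 0.1764 + 0.0169 + 0.0529 = 0.2946
B_D = 1 / 0.2946 = 3.3944
Σp_Bᵢ² = 0.91² + 0.02² + 0.03² + 0.04² = 0.8281 + 0.0004 + 0.0009 + 0.0016 = 0.8310
B_B = 1 / 0.8310 = 1.2034
Σp_Aᵢ² = 0.27² + 0.32² + 0.02² + 0.39² = 0.0729 + 0.1024 + 0.0004 + 0.1521 = 0.3278
B_A = 1 / 0.3278 = 3.0506
Highest B → broadest niche (most generalist): Species D (B = 3.39).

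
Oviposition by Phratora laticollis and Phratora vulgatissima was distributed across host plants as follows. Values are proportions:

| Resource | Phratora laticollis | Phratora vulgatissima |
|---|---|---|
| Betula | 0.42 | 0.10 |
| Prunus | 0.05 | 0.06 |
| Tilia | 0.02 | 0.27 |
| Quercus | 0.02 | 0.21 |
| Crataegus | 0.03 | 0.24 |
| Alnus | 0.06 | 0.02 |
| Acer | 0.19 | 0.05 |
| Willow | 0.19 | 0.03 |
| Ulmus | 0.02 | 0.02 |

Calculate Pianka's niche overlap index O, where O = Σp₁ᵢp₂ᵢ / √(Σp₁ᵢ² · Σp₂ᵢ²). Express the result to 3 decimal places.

0.354

Σ p₁ᵢp₂ᵢ = 0.0420 + 0.0030 + 0.0054 + 0.0042 + 0.0072 + 0.0012 + 0.0095 + 0.0057 + 0.0004 = 0.0786
Σp_1ᵢ² = 0.42² + 0.05² + 0.02² + 0.02² + 0.03² + 0.06² + 0.19² + 0.19² + 0.02² = 0.1764 + 0.0025 + 0.0004 + 0.0004 + 0.0009 + 0.0036 + 0.0361 + 0.0361 + 0.0004 = 0.2568
Σp_2ᵢ² = 0.10² + 0.06² + 0.27² + 0.21² + 0.24² + 0.02² + 0.05² + 0.03² + 0.02² = 0.0100 + 0.0036 + 0.0729 + 0.0441 + 0.0576 + 0.0004 + 0.0025 + 0.0009 + 0.0004 = 0.1924
O = 0.0786 / √(0.2568 × 0.1924) = 0.0786 / 0.222280 = 0.35361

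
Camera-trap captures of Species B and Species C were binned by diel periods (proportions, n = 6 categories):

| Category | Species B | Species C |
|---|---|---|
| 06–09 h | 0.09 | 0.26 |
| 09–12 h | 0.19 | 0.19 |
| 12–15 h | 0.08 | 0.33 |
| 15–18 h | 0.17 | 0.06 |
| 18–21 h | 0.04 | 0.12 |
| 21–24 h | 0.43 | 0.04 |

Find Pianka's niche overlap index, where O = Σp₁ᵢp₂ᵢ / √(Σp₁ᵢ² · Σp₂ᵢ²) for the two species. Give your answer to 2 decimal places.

Σ p₁ᵢp₂ᵢ = 0.0234 + 0.0361 + 0.0264 + 0.0102 + 0.0048 + 0.0172 = 0.1181
Σp_1ᵢ² = 0.09² + 0.19² + 0.08² + 0.17² + 0.04² + 0.43² = 0.0081 + 0.0361 + 0.0064 + 0.0289 + 0.0016 + 0.1849 = 0.2660
Σp_2ᵢ² = 0.26² + 0.19² + 0.33² + 0.06² + 0.12² + 0.04² = 0.0676 + 0.0361 + 0.1089 + 0.0036 + 0.0144 + 0.0016 = 0.2322
O = 0.1181 / √(0.2660 × 0.2322) = 0.1181 / 0.24853 = 0.4752

0.48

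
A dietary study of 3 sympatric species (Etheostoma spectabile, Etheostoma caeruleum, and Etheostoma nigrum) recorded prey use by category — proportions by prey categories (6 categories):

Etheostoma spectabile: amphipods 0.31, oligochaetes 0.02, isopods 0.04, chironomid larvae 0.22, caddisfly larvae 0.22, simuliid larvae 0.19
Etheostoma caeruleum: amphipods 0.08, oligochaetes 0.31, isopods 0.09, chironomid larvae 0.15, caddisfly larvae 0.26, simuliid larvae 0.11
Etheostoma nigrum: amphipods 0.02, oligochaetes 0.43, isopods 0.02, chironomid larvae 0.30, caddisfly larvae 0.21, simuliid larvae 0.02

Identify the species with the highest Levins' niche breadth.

Σp_specᵢ² = 0.31² + 0.02² + 0.04² + 0.22² + 0.22² + 0.19² = 0.0961 + 0.0004 + 0.0016 + 0.0484 + 0.0484 + 0.0361 = 0.2310
B_spec = 1 / 0.2310 = 4.3290
Σp_caerᵢ² = 0.08² + 0.31² + 0.09² + 0.15² + 0.26² + 0.11² = 0.0064 + 0.0961 + 0.0081 + 0.0225 + 0.0676 + 0.0121 = 0.2128
B_caer = 1 / 0.2128 = 4.6992
Σp_nigrᵢ² = 0.02² + 0.43² + 0.02² + 0.30² + 0.21² + 0.02² = 0.0004 + 0.1849 + 0.0004 + 0.0900 + 0.0441 + 0.0004 = 0.3202
B_nigr = 1 / 0.3202 = 3.1230
Highest B → broadest niche (most generalist): Etheostoma caeruleum (B = 4.70).

Etheostoma caeruleum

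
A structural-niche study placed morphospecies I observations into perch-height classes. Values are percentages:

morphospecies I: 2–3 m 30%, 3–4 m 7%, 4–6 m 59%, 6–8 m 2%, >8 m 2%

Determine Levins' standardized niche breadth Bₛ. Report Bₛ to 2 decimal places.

Convert percentages to proportions (divide by 100).
Σpᵢ² = 0.30² + 0.07² + 0.59² + 0.02² + 0.02² = 0.0900 + 0.0049 + 0.3481 + 0.0004 + 0.0004 = 0.4438
B = 1 / 0.4438 = 2.2533
Bₛ = (B − 1)/(n − 1) = (2.2533 − 1)/(5 − 1) = 1.2533/4 = 0.3133

0.31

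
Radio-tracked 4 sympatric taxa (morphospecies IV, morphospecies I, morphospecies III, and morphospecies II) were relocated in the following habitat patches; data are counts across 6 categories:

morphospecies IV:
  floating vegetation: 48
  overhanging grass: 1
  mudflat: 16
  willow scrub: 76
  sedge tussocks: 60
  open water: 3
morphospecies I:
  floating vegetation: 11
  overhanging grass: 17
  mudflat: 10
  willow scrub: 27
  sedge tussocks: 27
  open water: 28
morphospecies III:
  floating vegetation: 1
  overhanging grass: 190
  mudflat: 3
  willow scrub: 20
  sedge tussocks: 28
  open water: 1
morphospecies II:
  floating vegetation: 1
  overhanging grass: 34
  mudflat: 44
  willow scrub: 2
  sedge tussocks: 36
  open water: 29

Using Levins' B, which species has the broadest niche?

Proportions for morphospecies IV (n=204): 48/204=0.2353, 1/204=0.0049, 16/204=0.0784, 76/204=0.3725, 60/204=0.2941, 3/204=0.0147
Proportions for morphospecies I (n=120): 11/120=0.0917, 17/120=0.1417, 10/120=0.0833, 27/120=0.2250, 27/120=0.2250, 28/120=0.2333
Proportions for morphospecies III (n=243): 1/243=0.0041, 190/243=0.7819, 3/243=0.0123, 20/243=0.0823, 28/243=0.1152, 1/243=0.0041
Proportions for morphospecies II (n=146): 1/146=0.0068, 34/146=0.2329, 44/146=0.3014, 2/146=0.0137, 36/146=0.2466, 29/146=0.1986
Σp_IVᵢ² = 0.2353² + 0.0049² + 0.0784² + 0.3725² + 0.2941² + 0.0147² = 0.055366 + 0.000024 + 0.006147 + 0.138756 + 0.086495 + 0.000216 = 0.287004
B_IV = 1 / 0.287004 = 3.4843
Σp_Iᵢ² = 0.0917² + 0.1417² + 0.0833² + 0.2250² + 0.2250² + 0.2333² = 0.008409 + 0.020079 + 0.006939 + 0.050625 + 0.050625 + 0.054429 = 0.191106
B_I = 1 / 0.191106 = 5.2327
Σp_IIIᵢ² = 0.0041² + 0.7819² + 0.0123² + 0.0823² + 0.1152² + 0.0041² = 0.000017 + 0.611368 + 0.000151 + 0.006773 + 0.013271 + 0.000017 = 0.631597
B_III = 1 / 0.631597 = 1.5833
Σp_IIᵢ² = 0.0068² + 0.2329² + 0.3014² + 0.0137² + 0.2466² + 0.1986² = 0.000046 + 0.054242 + 0.090842 + 0.000188 + 0.060812 + 0.039442 = 0.245572
B_II = 1 / 0.245572 = 4.0721
Highest B → broadest niche (most generalist): morphospecies I (B = 5.23).

morphospecies I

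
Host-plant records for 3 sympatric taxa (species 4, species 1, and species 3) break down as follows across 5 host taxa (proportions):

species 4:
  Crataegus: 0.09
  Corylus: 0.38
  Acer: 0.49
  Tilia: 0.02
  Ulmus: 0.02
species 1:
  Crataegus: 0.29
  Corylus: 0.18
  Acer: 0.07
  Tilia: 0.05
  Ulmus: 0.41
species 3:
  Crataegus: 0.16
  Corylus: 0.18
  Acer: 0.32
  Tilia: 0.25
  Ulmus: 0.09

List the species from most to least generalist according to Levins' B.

Σp_4ᵢ² = 0.09² + 0.38² + 0.49² + 0.02² + 0.02² = 0.0081 + 0.1444 + 0.2401 + 0.0004 + 0.0004 = 0.3934
B_4 = 1 / 0.3934 = 2.5419
Σp_1ᵢ² = 0.29² + 0.18² + 0.07² + 0.05² + 0.41² = 0.0841 + 0.0324 + 0.0049 + 0.0025 + 0.1681 = 0.2920
B_1 = 1 / 0.2920 = 3.4247
Σp_3ᵢ² = 0.16² + 0.18² + 0.32² + 0.25² + 0.09² = 0.0256 + 0.0324 + 0.1024 + 0.0625 + 0.0081 = 0.2310
B_3 = 1 / 0.2310 = 4.3290
Ranking by B (broadest → narrowest): species 3 (4.33) > species 1 (3.42) > species 4 (2.54)

species 3 > species 1 > species 4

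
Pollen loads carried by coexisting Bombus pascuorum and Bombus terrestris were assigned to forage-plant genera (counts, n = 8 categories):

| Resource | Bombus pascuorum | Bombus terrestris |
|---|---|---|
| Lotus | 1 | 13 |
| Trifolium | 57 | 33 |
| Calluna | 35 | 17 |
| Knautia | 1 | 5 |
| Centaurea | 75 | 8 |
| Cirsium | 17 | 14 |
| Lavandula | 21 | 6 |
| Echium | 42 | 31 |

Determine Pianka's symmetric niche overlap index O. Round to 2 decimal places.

Proportions for Bombus pascuorum (n=249): 1/249=0.0040, 57/249=0.2289, 35/249=0.1406, 1/249=0.0040, 75/249=0.3012, 17/249=0.0683, 21/249=0.0843, 42/249=0.1687
Proportions for Bombus terrestris (n=127): 13/127=0.1024, 33/127=0.2598, 17/127=0.1339, 5/127=0.0394, 8/127=0.0630, 14/127=0.1102, 6/127=0.0472, 31/127=0.2441
Σ p₁ᵢp₂ᵢ = 0.000410 + 0.059468 + 0.018826 + 0.000158 + 0.018976 + 0.007527 + 0.003979 + 0.041180 = 0.150524
Σp_1ᵢ² = 0.0040² + 0.2289² + 0.1406² + 0.0040² + 0.3012² + 0.0683² + 0.0843² + 0.1687² = 0.000016 + 0.052395 + 0.019768 + 0.000016 + 0.090721 + 0.004665 + 0.007106 + 0.028460 = 0.203147
Σp_2ᵢ² = 0.1024² + 0.2598² + 0.1339² + 0.0394² + 0.0630² + 0.1102² + 0.0472² + 0.2441² = 0.010486 + 0.067496 + 0.017929 + 0.001552 + 0.003969 + 0.012144 + 0.002228 + 0.059585 = 0.175389
O = 0.150524 / √(0.203147 × 0.175389) = 0.150524 / 0.1887584 = 0.7974

0.80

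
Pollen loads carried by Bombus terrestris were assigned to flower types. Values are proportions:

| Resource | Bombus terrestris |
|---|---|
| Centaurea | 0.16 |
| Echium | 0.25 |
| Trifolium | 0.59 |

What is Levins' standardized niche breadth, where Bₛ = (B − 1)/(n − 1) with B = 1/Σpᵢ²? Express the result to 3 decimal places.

Σpᵢ² = 0.16² + 0.25² + 0.59² = 0.0256 + 0.0625 + 0.3481 = 0.4362
B = 1 / 0.4362 = 2.29253
Bₛ = (B − 1)/(n − 1) = (2.29253 − 1)/(3 − 1) = 1.29253/2 = 0.64627

0.646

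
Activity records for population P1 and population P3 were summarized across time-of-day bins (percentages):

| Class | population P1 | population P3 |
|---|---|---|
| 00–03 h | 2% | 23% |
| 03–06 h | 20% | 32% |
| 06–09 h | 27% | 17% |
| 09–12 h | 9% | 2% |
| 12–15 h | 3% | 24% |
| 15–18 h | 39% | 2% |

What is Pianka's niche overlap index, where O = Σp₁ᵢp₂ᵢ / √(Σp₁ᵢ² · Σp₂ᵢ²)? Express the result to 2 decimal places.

0.51

Convert percentages to proportions (divide by 100).
Σ p₁ᵢp₂ᵢ = 0.0046 + 0.0640 + 0.0459 + 0.0018 + 0.0072 + 0.0078 = 0.1313
Σp_1ᵢ² = 0.02² + 0.20² + 0.27² + 0.09² + 0.03² + 0.39² = 0.0004 + 0.0400 + 0.0729 + 0.0081 + 0.0009 + 0.1521 = 0.2744
Σp_2ᵢ² = 0.23² + 0.32² + 0.17² + 0.02² + 0.24² + 0.02² = 0.0529 + 0.1024 + 0.0289 + 0.0004 + 0.0576 + 0.0004 = 0.2426
O = 0.1313 / √(0.2744 × 0.2426) = 0.1313 / 0.25801 = 0.5089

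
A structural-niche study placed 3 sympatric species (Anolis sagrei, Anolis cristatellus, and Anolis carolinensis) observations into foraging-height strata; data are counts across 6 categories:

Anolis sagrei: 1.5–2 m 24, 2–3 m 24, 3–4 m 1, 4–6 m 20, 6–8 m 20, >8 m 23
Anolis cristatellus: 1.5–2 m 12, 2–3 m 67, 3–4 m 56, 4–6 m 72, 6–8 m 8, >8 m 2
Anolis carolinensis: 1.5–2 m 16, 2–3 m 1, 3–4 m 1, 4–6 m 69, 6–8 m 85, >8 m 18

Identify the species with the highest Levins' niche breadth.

Anolis sagrei

Proportions for Anolis sagrei (n=112): 24/112=0.2143, 24/112=0.2143, 1/112=0.0089, 20/112=0.1786, 20/112=0.1786, 23/112=0.2054
Proportions for Anolis cristatellus (n=217): 12/217=0.0553, 67/217=0.3088, 56/217=0.2581, 72/217=0.3318, 8/217=0.0369, 2/217=0.0092
Proportions for Anolis carolinensis (n=190): 16/190=0.0842, 1/190=0.0053, 1/190=0.0053, 69/190=0.3632, 85/190=0.4474, 18/190=0.0947
Σp_sagrᵢ² = 0.2143² + 0.2143² + 0.0089² + 0.1786² + 0.1786² + 0.2054² = 0.045924 + 0.045924 + 0.000079 + 0.031898 + 0.031898 + 0.042189 = 0.197912
B_sagr = 1 / 0.197912 = 5.0528
Σp_crisᵢ² = 0.0553² + 0.3088² + 0.2581² + 0.3318² + 0.0369² + 0.0092² = 0.003058 + 0.095357 + 0.066616 + 0.110091 + 0.001362 + 0.000085 = 0.276569
B_cris = 1 / 0.276569 = 3.6157
Σp_caroᵢ² = 0.0842² + 0.0053² + 0.0053² + 0.3632² + 0.4474² + 0.0947² = 0.007090 + 0.000028 + 0.000028 + 0.131914 + 0.200167 + 0.008968 = 0.348195
B_caro = 1 / 0.348195 = 2.8720
Highest B → broadest niche (most generalist): Anolis sagrei (B = 5.05).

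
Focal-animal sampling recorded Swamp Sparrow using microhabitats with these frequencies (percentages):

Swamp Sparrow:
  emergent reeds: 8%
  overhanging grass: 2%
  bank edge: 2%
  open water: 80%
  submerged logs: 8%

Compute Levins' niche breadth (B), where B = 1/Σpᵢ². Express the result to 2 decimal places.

1.53

Convert percentages to proportions (divide by 100).
Σpᵢ² = 0.08² + 0.02² + 0.02² + 0.80² + 0.08² = 0.0064 + 0.0004 + 0.0004 + 0.6400 + 0.0064 = 0.6536
B = 1 / 0.6536 = 1.5300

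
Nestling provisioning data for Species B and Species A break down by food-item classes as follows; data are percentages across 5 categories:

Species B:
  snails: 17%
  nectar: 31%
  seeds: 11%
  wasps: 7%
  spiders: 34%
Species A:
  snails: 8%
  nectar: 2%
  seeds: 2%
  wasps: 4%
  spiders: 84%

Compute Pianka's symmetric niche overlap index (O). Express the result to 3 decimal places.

Convert percentages to proportions (divide by 100).
Σ p₁ᵢp₂ᵢ = 0.0136 + 0.0062 + 0.0022 + 0.0028 + 0.2856 = 0.3104
Σp_1ᵢ² = 0.17² + 0.31² + 0.11² + 0.07² + 0.34² = 0.0289 + 0.0961 + 0.0121 + 0.0049 + 0.1156 = 0.2576
Σp_2ᵢ² = 0.08² + 0.02² + 0.02² + 0.04² + 0.84² = 0.0064 + 0.0004 + 0.0004 + 0.0016 + 0.7056 = 0.7144
O = 0.3104 / √(0.2576 × 0.7144) = 0.3104 / 0.428987 = 0.72357

0.724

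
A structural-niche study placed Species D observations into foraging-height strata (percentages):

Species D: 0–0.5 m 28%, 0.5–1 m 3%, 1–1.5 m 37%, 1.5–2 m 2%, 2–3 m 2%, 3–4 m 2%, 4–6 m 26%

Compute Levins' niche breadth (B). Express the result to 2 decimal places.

3.51

Convert percentages to proportions (divide by 100).
Σpᵢ² = 0.28² + 0.03² + 0.37² + 0.02² + 0.02² + 0.02² + 0.26² = 0.0784 + 0.0009 + 0.1369 + 0.0004 + 0.0004 + 0.0004 + 0.0676 = 0.2850
B = 1 / 0.2850 = 3.5088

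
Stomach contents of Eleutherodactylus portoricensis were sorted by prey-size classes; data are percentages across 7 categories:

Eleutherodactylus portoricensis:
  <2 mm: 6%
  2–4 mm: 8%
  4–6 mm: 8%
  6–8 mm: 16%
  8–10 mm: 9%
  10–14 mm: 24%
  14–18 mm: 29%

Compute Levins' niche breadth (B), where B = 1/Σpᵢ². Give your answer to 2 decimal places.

5.21

Convert percentages to proportions (divide by 100).
Σpᵢ² = 0.06² + 0.08² + 0.08² + 0.16² + 0.09² + 0.24² + 0.29² = 0.0036 + 0.0064 + 0.0064 + 0.0256 + 0.0081 + 0.0576 + 0.0841 = 0.1918
B = 1 / 0.1918 = 5.2138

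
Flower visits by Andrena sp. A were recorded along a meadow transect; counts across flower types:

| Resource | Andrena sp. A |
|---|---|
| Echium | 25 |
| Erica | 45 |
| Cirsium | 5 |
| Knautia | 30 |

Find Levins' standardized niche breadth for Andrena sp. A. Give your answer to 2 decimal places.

Proportions for Andrena sp. A (n=105): 25/105=0.2381, 45/105=0.4286, 5/105=0.0476, 30/105=0.2857
Σpᵢ² = 0.2381² + 0.4286² + 0.0476² + 0.2857² = 0.056692 + 0.183698 + 0.002266 + 0.081624 = 0.324280
B = 1 / 0.324280 = 3.0838
Bₛ = (B − 1)/(n − 1) = (3.0838 − 1)/(4 − 1) = 2.0838/3 = 0.6946

0.69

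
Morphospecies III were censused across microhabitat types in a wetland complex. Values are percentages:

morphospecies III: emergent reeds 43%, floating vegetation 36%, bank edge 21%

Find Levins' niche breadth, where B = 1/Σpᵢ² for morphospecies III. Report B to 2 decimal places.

2.79

Convert percentages to proportions (divide by 100).
Σpᵢ² = 0.43² + 0.36² + 0.21² = 0.1849 + 0.1296 + 0.0441 = 0.3586
B = 1 / 0.3586 = 2.7886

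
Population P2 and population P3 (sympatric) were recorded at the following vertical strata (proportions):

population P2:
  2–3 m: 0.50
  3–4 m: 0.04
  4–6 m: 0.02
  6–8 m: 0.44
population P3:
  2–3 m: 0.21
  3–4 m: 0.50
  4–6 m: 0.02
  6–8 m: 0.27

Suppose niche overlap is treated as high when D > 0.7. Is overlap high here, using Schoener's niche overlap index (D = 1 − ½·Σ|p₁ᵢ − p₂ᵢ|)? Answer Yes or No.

No

Σ|p₁ᵢ − p₂ᵢ| = 0.29 + 0.46 + 0.00 + 0.17 = 0.92
D = 1 − ½ × 0.92 = 1 − 0.460 = 0.5400
D = 0.5400 < 0.7 → No.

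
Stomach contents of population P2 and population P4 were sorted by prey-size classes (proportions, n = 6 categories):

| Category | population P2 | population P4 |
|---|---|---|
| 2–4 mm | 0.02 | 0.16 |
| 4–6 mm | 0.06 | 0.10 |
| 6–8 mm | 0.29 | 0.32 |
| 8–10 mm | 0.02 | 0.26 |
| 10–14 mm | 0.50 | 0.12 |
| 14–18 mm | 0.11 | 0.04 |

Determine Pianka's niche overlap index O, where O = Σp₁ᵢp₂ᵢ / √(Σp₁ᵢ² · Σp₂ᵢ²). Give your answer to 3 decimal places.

0.616

Σ p₁ᵢp₂ᵢ = 0.0032 + 0.0060 + 0.0928 + 0.0052 + 0.0600 + 0.0044 = 0.1716
Σp_1ᵢ² = 0.02² + 0.06² + 0.29² + 0.02² + 0.50² + 0.11² = 0.0004 + 0.0036 + 0.0841 + 0.0004 + 0.2500 + 0.0121 = 0.3506
Σp_2ᵢ² = 0.16² + 0.10² + 0.32² + 0.26² + 0.12² + 0.04² = 0.0256 + 0.0100 + 0.1024 + 0.0676 + 0.0144 + 0.0016 = 0.2216
O = 0.1716 / √(0.3506 × 0.2216) = 0.1716 / 0.278735 = 0.61564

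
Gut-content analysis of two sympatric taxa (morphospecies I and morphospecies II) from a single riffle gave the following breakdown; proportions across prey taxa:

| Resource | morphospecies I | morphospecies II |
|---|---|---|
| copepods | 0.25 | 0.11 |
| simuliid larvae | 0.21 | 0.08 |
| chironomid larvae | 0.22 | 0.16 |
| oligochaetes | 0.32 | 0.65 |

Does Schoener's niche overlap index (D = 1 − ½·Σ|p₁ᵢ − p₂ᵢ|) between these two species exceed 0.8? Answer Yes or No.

Σ|p₁ᵢ − p₂ᵢ| = 0.14 + 0.13 + 0.06 + 0.33 = 0.66
D = 1 − ½ × 0.66 = 1 − 0.330 = 0.6700
D = 0.6700 < 0.8 → No.

No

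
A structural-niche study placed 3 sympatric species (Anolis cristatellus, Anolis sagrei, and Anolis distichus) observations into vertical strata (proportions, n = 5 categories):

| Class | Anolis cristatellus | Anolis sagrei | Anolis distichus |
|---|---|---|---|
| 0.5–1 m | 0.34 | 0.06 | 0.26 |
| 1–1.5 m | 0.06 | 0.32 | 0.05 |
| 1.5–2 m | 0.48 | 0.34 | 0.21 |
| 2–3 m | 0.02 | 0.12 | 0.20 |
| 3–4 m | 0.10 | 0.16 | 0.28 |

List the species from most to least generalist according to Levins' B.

Anolis distichus > Anolis sagrei > Anolis cristatellus

Σp_crisᵢ² = 0.34² + 0.06² + 0.48² + 0.02² + 0.10² = 0.1156 + 0.0036 + 0.2304 + 0.0004 + 0.0100 = 0.3600
B_cris = 1 / 0.3600 = 2.7778
Σp_sagrᵢ² = 0.06² + 0.32² + 0.34² + 0.12² + 0.16² = 0.0036 + 0.1024 + 0.1156 + 0.0144 + 0.0256 = 0.2616
B_sagr = 1 / 0.2616 = 3.8226
Σp_distᵢ² = 0.26² + 0.05² + 0.21² + 0.20² + 0.28² = 0.0676 + 0.0025 + 0.0441 + 0.0400 + 0.0784 = 0.2326
B_dist = 1 / 0.2326 = 4.2992
Ranking by B (broadest → narrowest): Anolis distichus (4.30) > Anolis sagrei (3.82) > Anolis cristatellus (2.78)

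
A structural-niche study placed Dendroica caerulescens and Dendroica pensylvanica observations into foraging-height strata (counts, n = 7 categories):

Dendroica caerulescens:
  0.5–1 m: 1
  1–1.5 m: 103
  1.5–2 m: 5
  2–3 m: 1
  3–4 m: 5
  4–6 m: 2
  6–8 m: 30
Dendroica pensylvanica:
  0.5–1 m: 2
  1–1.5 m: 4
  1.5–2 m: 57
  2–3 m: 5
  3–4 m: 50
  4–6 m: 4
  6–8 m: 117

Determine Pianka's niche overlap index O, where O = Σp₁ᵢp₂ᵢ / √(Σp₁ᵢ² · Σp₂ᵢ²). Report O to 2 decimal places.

Proportions for Dendroica caerulescens (n=147): 1/147=0.0068, 103/147=0.7007, 5/147=0.0340, 1/147=0.0068, 5/147=0.0340, 2/147=0.0136, 30/147=0.2041
Proportions for Dendroica pensylvanica (n=239): 2/239=0.0084, 4/239=0.0167, 57/239=0.2385, 5/239=0.0209, 50/239=0.2092, 4/239=0.0167, 117/239=0.4895
Σ p₁ᵢp₂ᵢ = 0.000057 + 0.011702 + 0.008109 + 0.000142 + 0.007113 + 0.000227 + 0.099907 = 0.127257
Σp_1ᵢ² = 0.0068² + 0.7007² + 0.0340² + 0.0068² + 0.0340² + 0.0136² + 0.2041² = 0.000046 + 0.490980 + 0.001156 + 0.000046 + 0.001156 + 0.000185 + 0.041657 = 0.535226
Σp_2ᵢ² = 0.0084² + 0.0167² + 0.2385² + 0.0209² + 0.2092² + 0.0167² + 0.4895² = 0.000071 + 0.000279 + 0.056882 + 0.000437 + 0.043765 + 0.000279 + 0.239610 = 0.341323
O = 0.127257 / √(0.535226 × 0.341323) = 0.127257 / 0.4274166 = 0.2977

0.30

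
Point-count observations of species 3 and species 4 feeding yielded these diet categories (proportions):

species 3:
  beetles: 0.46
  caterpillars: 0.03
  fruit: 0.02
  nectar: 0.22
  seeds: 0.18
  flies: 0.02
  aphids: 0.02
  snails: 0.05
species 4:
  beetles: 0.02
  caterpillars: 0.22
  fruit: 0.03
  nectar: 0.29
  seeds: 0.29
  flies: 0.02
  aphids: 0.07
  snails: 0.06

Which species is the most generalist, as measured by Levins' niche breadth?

species 4

Σp_3ᵢ² = 0.46² + 0.03² + 0.02² + 0.22² + 0.18² + 0.02² + 0.02² + 0.05² = 0.2116 + 0.0009 + 0.0004 + 0.0484 + 0.0324 + 0.0004 + 0.0004 + 0.0025 = 0.2970
B_3 = 1 / 0.2970 = 3.3670
Σp_4ᵢ² = 0.02² + 0.22² + 0.03² + 0.29² + 0.29² + 0.02² + 0.07² + 0.06² = 0.0004 + 0.0484 + 0.0009 + 0.0841 + 0.0841 + 0.0004 + 0.0049 + 0.0036 = 0.2268
B_4 = 1 / 0.2268 = 4.4092
Highest B → broadest niche (most generalist): species 4 (B = 4.41).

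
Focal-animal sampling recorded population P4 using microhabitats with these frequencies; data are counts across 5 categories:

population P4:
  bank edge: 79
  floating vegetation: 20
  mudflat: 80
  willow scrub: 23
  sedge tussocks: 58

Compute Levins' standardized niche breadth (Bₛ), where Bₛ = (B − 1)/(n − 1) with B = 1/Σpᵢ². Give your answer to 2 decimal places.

0.75

Proportions for population P4 (n=260): 79/260=0.3038, 20/260=0.0769, 80/260=0.3077, 23/260=0.0885, 58/260=0.2231
Σpᵢ² = 0.3038² + 0.0769² + 0.3077² + 0.0885² + 0.2231² = 0.092294 + 0.005914 + 0.094679 + 0.007832 + 0.049774 = 0.250493
B = 1 / 0.250493 = 3.9921
Bₛ = (B − 1)/(n − 1) = (3.9921 − 1)/(5 − 1) = 2.9921/4 = 0.7480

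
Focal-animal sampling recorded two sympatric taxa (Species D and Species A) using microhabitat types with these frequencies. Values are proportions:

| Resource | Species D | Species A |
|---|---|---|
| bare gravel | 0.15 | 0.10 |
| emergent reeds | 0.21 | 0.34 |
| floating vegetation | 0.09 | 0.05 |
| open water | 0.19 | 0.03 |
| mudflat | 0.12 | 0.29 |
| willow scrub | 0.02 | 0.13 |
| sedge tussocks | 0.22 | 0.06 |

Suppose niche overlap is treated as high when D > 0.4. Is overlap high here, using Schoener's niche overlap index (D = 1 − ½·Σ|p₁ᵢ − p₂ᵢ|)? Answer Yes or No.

Σ|p₁ᵢ − p₂ᵢ| = 0.05 + 0.13 + 0.04 + 0.16 + 0.17 + 0.11 + 0.16 = 0.82
D = 1 − ½ × 0.82 = 1 − 0.410 = 0.5900
D = 0.5900 > 0.4 → Yes.

Yes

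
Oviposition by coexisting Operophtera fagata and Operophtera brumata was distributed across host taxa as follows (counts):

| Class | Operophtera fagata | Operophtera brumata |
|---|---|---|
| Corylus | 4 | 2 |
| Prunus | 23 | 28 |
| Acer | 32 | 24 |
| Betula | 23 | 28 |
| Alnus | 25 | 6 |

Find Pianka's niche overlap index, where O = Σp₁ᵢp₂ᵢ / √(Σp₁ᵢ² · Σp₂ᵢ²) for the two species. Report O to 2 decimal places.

0.91

Proportions for Operophtera fagata (n=107): 4/107=0.0374, 23/107=0.2150, 32/107=0.2991, 23/107=0.2150, 25/107=0.2336
Proportions for Operophtera brumata (n=88): 2/88=0.0227, 28/88=0.3182, 24/88=0.2727, 28/88=0.3182, 6/88=0.0682
Σ p₁ᵢp₂ᵢ = 0.000849 + 0.068413 + 0.081565 + 0.068413 + 0.015932 = 0.235172
Σp_1ᵢ² = 0.0374² + 0.2150² + 0.2991² + 0.2150² + 0.2336² = 0.001399 + 0.046225 + 0.089461 + 0.046225 + 0.054569 = 0.237879
Σp_2ᵢ² = 0.0227² + 0.3182² + 0.2727² + 0.3182² + 0.0682² = 0.000515 + 0.101251 + 0.074365 + 0.101251 + 0.004651 = 0.282033
O = 0.235172 / √(0.237879 × 0.282033) = 0.235172 / 0.2590168 = 0.9079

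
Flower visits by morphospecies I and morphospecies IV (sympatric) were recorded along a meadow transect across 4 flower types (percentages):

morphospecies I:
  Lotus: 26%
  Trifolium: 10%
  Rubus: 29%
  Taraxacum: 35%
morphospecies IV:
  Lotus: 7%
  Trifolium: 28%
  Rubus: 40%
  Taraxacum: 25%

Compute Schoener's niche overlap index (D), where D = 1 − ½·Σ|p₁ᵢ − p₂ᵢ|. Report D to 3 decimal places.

Convert percentages to proportions (divide by 100).
Σ|p₁ᵢ − p₂ᵢ| = 0.19 + 0.18 + 0.11 + 0.10 = 0.58
D = 1 − ½ × 0.58 = 1 − 0.290 = 0.71000

0.710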